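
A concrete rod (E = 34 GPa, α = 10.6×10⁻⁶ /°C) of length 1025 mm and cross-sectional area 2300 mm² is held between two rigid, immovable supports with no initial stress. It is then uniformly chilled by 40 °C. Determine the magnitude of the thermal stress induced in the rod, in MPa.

σ ≈ 14.4 MPa (tensile)

The supports are rigid, so the total axial strain is zero. The restrained thermal strain is ε = αΔT = 10.6×10⁻⁶ × 40 = 424×10⁻⁶.
σ = EαΔT = 34×10³ × 10.6×10⁻⁶ × 40 = 14.42 MPa (tensile; the rod is trying to contract).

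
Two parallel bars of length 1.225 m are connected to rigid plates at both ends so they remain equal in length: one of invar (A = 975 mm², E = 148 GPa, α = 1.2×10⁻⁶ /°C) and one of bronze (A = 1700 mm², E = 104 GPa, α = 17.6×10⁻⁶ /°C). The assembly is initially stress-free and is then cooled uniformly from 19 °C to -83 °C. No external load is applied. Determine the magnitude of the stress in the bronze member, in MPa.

σ ≈ 78.2 MPa (tensile)

The bronze has the larger α, so on cooling it would change length more than the invar if both were free. The rigid plates force a common final length, so the bronze is put into tension and the invar into compression, with equal and opposite forces P (no external load).
Equating the net (thermal + elastic) strains gives |α₁ − α₂|·ΔT = P·[1/(A₁E₁) + 1/(A₂E₂)].
|α₁ − α₂|·ΔT = 16.4×10⁻⁶ × 102 = 0.001673.
1/(A₁E₁) + 1/(A₂E₂) = 1/(975×148×10³) + 1/(1700×104×10³) = 1.259×10⁻⁸ N⁻¹.
So P = 0.001673 / 1.259×10⁻⁸ = 132.9 kN.
σ_{bronze} = P/A₂ = 132900/1700 = 78.18 MPa, tensile.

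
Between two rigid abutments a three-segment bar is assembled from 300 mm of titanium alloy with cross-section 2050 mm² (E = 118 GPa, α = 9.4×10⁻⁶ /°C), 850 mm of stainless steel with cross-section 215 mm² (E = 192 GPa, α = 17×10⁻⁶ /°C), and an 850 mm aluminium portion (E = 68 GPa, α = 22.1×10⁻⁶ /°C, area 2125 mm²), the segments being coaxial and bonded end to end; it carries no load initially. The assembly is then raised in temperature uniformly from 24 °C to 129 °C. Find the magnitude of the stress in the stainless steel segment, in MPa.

If the supports were absent, the total length change would be Σ αᵢΔT Lᵢ = 9.4×10⁻⁶×105×300 + 17×10⁻⁶×105×850 + 22.1×10⁻⁶×105×850 = 3.786 mm.
The walls prevent any net length change, so an axial force P (same in every segment) develops. Compatibility: P · Σ Lᵢ/(AᵢEᵢ) = δ_free.
Σ Lᵢ/(AᵢEᵢ) = 300/(2050×118×10³) + 850/(215×192×10³) + 850/(2125×68×10³) = 2.771×10⁻⁵ mm/N.
So P = 3.786 / 2.771×10⁻⁵ = 136.6 kN, compressive.
σ_{stainless steel} = P / A = 136600 / 215 = 635.4 MPa.

σ ≈ 635 MPa (compressive)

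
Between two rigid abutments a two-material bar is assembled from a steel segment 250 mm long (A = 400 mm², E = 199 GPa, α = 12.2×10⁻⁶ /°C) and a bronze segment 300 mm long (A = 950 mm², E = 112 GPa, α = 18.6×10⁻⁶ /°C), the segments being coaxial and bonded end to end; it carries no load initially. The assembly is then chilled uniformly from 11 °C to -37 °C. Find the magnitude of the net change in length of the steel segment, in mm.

|ΔL| ≈ 0.0719 mm

Free thermal contraction of the whole bar: Σ αᵢΔT Lᵢ = 12.2×10⁻⁶×48×250 + 18.6×10⁻⁶×48×300 = 0.4142 mm.
Since the ends are fixed, an axial force P builds up, equal in every segment, with P · Σ Lᵢ/(AᵢEᵢ) = δ_free.
The series flexibility is Σ Lᵢ/(AᵢEᵢ) = 250/(400×199×10³) + 300/(950×112×10³) = 5.96×10⁻⁶ mm/N.
So P = 0.4142 / 5.96×10⁻⁶ = 69.5 kN, tensile.
For the steel segment, free thermal change = 12.2×10⁻⁶×48×250 = 0.1464 mm and elastic change from P = 69500×250/(400×199×10³) = 0.2183 mm; these oppose, so the net change is 0.0719 mm (segment lengthens).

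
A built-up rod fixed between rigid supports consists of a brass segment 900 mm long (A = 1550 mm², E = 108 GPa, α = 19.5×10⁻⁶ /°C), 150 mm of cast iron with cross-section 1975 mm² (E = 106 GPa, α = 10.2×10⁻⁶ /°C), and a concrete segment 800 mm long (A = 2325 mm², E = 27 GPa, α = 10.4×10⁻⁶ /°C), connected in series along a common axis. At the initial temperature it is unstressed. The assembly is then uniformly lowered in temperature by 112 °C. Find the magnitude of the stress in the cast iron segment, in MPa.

σ ≈ 82.5 MPa (tensile)

With the walls removed the bar would change length by δ_free = Σ αᵢΔT Lᵢ = 19.5×10⁻⁶×112×900 + 10.2×10⁻⁶×112×150 + 10.4×10⁻⁶×112×800 = 3.069 mm.
The rigid supports impose zero overall length change; the single axial force P common to all segments must satisfy P Σ Lᵢ/(AᵢEᵢ) = δ_free.
The series flexibility is Σ Lᵢ/(AᵢEᵢ) = 900/(1550×108×10³) + 150/(1975×106×10³) + 800/(2325×27×10³) = 1.884×10⁻⁵ mm/N.
So P = 3.069 / 1.884×10⁻⁵ = 162.9 kN, tensile.
σ_{cast iron} = P / A = 162900 / 1975 = 82.49 MPa.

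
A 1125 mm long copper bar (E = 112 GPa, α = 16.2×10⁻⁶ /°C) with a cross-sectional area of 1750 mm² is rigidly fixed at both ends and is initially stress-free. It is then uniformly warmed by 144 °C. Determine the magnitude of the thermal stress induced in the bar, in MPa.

σ ≈ 261 MPa (compressive)

Because both ends are immovable the net strain is zero, and the suppressed thermal strain is αΔT = 16.2×10⁻⁶ × 144 = 2332.8×10⁻⁶.
The stress required to suppress this strain is σ = Eε = 112×10³ × 2332.8×10⁻⁶ = 261.3 MPa, compressive since the bar is trying to expand.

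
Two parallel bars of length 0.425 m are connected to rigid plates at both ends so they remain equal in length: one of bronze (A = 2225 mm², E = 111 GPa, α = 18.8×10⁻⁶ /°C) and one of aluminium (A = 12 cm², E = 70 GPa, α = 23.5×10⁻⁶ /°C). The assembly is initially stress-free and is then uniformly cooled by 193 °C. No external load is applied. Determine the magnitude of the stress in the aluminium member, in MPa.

The aluminium has the larger α, so on cooling it would change length more than the bronze if both were free. The rigid plates force a common final length, so the aluminium is put into tension and the bronze into compression, with equal and opposite forces P (no external load).
Equating the net (thermal + elastic) strains gives |α₁ − α₂|·ΔT = P·[1/(A₁E₁) + 1/(A₂E₂)].
|α₁ − α₂|·ΔT = 4.7×10⁻⁶ × 193 = 0.0009071.
1/(A₁E₁) + 1/(A₂E₂) = 1/(2225×111×10³) + 1/(1200×70×10³) = 1.595×10⁻⁸ N⁻¹.
P = 0.0009071 / 1.595×10⁻⁸ = 56860 N = 56.86 kN.
σ_{aluminium} = P/A₂ = 56860/1200 = 47.38 MPa, tensile.

σ ≈ 47.4 MPa (tensile)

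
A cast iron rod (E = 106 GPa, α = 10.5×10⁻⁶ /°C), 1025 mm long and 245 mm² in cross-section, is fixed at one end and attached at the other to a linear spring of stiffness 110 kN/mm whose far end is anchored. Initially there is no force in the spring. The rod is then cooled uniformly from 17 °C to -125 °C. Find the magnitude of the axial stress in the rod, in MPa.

Free thermal contraction: δ_free = αΔT L = 10.5×10⁻⁶ × 142 × 1025 = 1.528 mm.
Let P be the tensile force in the spring. The rod extends elastically by PL/(AE) and the spring stretches by P/k; together these equal δ_free.
P [ L/(AE) + 1/k ] = δ_free → P [ 1025/(245×106×10³) + 1/(110×10³) ] = 1.528.
P = 1.528 / 4.856×10⁻⁵ = 31470 N.
σ = P/A = 31470/245 = 128.5 MPa.

σ ≈ 128 MPa (tensile)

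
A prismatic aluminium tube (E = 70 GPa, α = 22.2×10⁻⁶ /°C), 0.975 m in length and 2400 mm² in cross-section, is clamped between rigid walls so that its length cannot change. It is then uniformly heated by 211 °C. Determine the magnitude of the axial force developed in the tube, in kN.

With zero net strain, σ = E·αΔT = 70 GPa × 22.2×10⁻⁶ × 211 = 327.9 MPa.
Then P = σA = 327.9 × 2400 mm² = 786.9 kN, compressive.

P ≈ 787 kN (compressive)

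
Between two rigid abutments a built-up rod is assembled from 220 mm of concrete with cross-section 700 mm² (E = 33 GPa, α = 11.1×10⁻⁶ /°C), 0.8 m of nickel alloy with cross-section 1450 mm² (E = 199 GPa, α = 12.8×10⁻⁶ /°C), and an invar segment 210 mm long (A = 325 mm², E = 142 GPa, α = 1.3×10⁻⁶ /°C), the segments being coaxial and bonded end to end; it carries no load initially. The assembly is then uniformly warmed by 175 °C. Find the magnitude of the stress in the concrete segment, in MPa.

σ ≈ 192 MPa (compressive)

If the supports were absent, the total length change would be Σ αᵢΔT Lᵢ = 11.1×10⁻⁶×175×220 + 12.8×10⁻⁶×175×800 + 1.3×10⁻⁶×175×210 = 2.267 mm.
Since the ends are fixed, an axial force P builds up, equal in every segment, with P · Σ Lᵢ/(AᵢEᵢ) = δ_free.
Σ Lᵢ/(AᵢEᵢ) = 220/(700×33×10³) + 800/(1450×199×10³) + 210/(325×142×10³) = 1.685×10⁻⁵ mm/N.
So P = 2.267 / 1.685×10⁻⁵ = 134.6 kN, compressive.
σ_{concrete} = P / A = 134600 / 700 = 192.2 MPa.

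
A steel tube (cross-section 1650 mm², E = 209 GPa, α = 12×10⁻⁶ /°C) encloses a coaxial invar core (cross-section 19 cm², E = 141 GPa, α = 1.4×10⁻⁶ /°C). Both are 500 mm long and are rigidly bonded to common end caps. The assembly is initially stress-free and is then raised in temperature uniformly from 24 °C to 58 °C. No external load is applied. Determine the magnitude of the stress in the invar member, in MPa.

Both members must finish at the same length. With the larger α, the steel tends to over-expand; the plates restrain it, putting the steel in compression and the invar in tension. With no external load the two internal forces are equal and opposite, magnitude P.
Compatibility of the two members (thermal + elastic change equal): (α₁ − α₂)ΔT = P·[1/(A₁E₁) + 1/(A₂E₂)].
|α₁ − α₂|·ΔT = 10.6×10⁻⁶ × 34 = 0.0003604.
1/(A₁E₁) + 1/(A₂E₂) = 1/(1650×209×10³) + 1/(1900×141×10³) = 6.633×10⁻⁹ N⁻¹.
So P = 0.0003604 / 6.633×10⁻⁹ = 54.34 kN.
σ_{invar} = P/A₂ = 54340/1900 = 28.6 MPa, tensile.

σ ≈ 28.6 MPa (tensile)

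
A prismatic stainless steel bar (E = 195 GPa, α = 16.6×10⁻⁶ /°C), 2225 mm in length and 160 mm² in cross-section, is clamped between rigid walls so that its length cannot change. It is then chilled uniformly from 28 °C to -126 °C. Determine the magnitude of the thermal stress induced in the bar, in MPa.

σ ≈ 498 MPa (tensile)

With length fixed, the mechanical strain must cancel the thermal strain αΔT = 16.6×10⁻⁶ × 154 = 2556.4×10⁻⁶.
σ = EαΔT = 195×10³ × 16.6×10⁻⁶ × 154 = 498.5 MPa (tensile; the bar is trying to contract).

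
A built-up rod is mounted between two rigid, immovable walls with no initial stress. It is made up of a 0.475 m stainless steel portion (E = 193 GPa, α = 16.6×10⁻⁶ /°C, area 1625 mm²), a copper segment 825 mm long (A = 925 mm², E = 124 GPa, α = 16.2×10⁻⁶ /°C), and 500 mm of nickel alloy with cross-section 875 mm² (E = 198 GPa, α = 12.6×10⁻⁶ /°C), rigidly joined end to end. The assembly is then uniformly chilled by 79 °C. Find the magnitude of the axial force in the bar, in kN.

With the walls removed the bar would change length by δ_free = Σ αᵢΔT Lᵢ = 16.6×10⁻⁶×79×475 + 16.2×10⁻⁶×79×825 + 12.6×10⁻⁶×79×500 = 2.176 mm.
The rigid supports impose zero overall length change; the single axial force P common to all segments must satisfy P Σ Lᵢ/(AᵢEᵢ) = δ_free.
Σ Lᵢ/(AᵢEᵢ) = 475/(1625×193×10³) + 825/(925×124×10³) + 500/(875×198×10³) = 1.159×10⁻⁵ mm/N.
P = 2.176 / 1.159×10⁻⁵ = 187700 N = 187.7 kN, tensile.

P ≈ 188 kN (tensile)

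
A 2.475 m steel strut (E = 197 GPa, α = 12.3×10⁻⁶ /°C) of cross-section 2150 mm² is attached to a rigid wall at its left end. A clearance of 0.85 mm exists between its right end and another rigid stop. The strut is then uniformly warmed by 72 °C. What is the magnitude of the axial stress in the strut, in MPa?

σ ≈ 107 MPa (compressive)

Free thermal elongation = αΔT L = 12.3×10⁻⁶ × 72 × 2475 = 2.192 mm.
After closing the 0.85 mm clearance, 2.192 − 0.85 = 1.342 mm of expansion remains to be suppressed by the wall.
Compatibility: PL/(AE) = 1.342 mm, so σ = P/A = E × (1.342/2475) = 106.8 MPa.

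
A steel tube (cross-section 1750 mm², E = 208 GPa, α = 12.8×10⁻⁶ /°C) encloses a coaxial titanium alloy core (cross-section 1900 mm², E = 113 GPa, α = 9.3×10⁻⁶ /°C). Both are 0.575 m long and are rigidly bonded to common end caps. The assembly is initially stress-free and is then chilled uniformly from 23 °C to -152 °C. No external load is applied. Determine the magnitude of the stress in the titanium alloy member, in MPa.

Equilibrium of a rigid end plate with no external load gives equal and opposite internal forces ±P in the two members. Since α_{steel} > α_{titanium alloy}, cooling drives the steel into tension and the titanium alloy into compression.
Setting the final lengths equal and cancelling L: (α₁ − α₂)ΔT = P/(A₁E₁) + P/(A₂E₂).
|α₁ − α₂|·ΔT = 3.5×10⁻⁶ × 175 = 0.0006125.
1/(A₁E₁) + 1/(A₂E₂) = 1/(1750×208×10³) + 1/(1900×113×10³) = 7.405×10⁻⁹ N⁻¹.
So P = 0.0006125 / 7.405×10⁻⁹ = 82.72 kN.
σ_{titanium alloy} = P/A₂ = 82720/1900 = 43.53 MPa, compressive.

σ ≈ 43.5 MPa (compressive)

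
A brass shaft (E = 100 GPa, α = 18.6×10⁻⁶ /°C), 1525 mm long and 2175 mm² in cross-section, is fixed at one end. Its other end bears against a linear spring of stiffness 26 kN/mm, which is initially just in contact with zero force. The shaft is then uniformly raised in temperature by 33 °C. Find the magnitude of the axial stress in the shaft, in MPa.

σ ≈ 9.46 MPa (compressive)

If the spring were absent the shaft would lengthen by αΔT L = 18.6×10⁻⁶ × 33 × 1525 = 0.936 mm.
With a force P in the spring, the elastic change of the shaft is PL/(AE) and that of the spring is P/k; compatibility requires their sum to equal δ_free.
P [ L/(AE) + 1/k ] = δ_free → P [ 1525/(2175×100×10³) + 1/(26×10³) ] = 0.936.
P = 0.936 / 4.547×10⁻⁵ = 20580 N.
σ = P/A = 20580/2175 = 9.464 MPa.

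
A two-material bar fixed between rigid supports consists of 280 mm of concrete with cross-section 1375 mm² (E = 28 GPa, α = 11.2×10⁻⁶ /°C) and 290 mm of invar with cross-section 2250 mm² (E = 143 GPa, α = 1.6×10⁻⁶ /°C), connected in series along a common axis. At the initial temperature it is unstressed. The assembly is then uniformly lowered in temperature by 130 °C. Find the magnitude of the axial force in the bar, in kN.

If the supports were absent, the total length change would be Σ αᵢΔT Lᵢ = 11.2×10⁻⁶×130×280 + 1.6×10⁻⁶×130×290 = 0.468 mm.
The rigid supports impose zero overall length change; the single axial force P common to all segments must satisfy P Σ Lᵢ/(AᵢEᵢ) = δ_free.
The series flexibility is Σ Lᵢ/(AᵢEᵢ) = 280/(1375×28×10³) + 290/(2250×143×10³) = 8.174×10⁻⁶ mm/N.
Hence P = δ_free / Σ(L/AE) = 0.468/8.174×10⁻⁶ = 57.25 kN (tensile).

P ≈ 57.3 kN (tensile)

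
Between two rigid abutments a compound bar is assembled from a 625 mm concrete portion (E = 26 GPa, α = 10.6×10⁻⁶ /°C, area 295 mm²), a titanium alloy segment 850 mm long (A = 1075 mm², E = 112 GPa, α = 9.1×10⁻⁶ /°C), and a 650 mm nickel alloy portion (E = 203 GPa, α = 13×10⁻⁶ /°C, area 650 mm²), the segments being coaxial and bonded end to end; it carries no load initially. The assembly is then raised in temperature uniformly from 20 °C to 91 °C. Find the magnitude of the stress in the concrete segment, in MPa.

Free thermal expansion of the whole bar: Σ αᵢΔT Lᵢ = 10.6×10⁻⁶×71×625 + 9.1×10⁻⁶×71×850 + 13×10⁻⁶×71×650 = 1.62 mm.
The walls prevent any net length change, so an axial force P (same in every segment) develops. Compatibility: P · Σ Lᵢ/(AᵢEᵢ) = δ_free.
Σ Lᵢ/(AᵢEᵢ) = 625/(295×26×10³) + 850/(1075×112×10³) + 650/(650×203×10³) = 9.347×10⁻⁵ mm/N.
Hence P = δ_free / Σ(L/AE) = 1.62/9.347×10⁻⁵ = 17.33 kN (compressive).
σ_{concrete} = P / A = 17330 / 295 = 58.73 MPa.

σ ≈ 58.7 MPa (compressive)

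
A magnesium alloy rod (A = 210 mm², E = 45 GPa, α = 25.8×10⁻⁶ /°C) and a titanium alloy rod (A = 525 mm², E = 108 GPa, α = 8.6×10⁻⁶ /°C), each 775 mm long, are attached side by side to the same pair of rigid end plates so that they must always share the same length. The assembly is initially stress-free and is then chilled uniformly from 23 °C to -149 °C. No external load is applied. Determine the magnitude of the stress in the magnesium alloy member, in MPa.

Both members must finish at the same length. With the larger α, the magnesium alloy tends to over-contract; the plates restrain it, putting the magnesium alloy in tension and the titanium alloy in compression. With no external load the two internal forces are equal and opposite, magnitude P.
Compatibility of the two members (thermal + elastic change equal): (α₁ − α₂)ΔT = P·[1/(A₁E₁) + 1/(A₂E₂)].
|α₁ − α₂|·ΔT = 17.2×10⁻⁶ × 172 = 0.002958.
1/(A₁E₁) + 1/(A₂E₂) = 1/(210×45×10³) + 1/(525×108×10³) = 1.235×10⁻⁷ N⁻¹.
P = 0.002958 / 1.235×10⁻⁷ = 23960 N = 23.96 kN.
σ_{magnesium alloy} = P/A₁ = 23960/210 = 114.1 MPa, tensile.

σ ≈ 114 MPa (tensile)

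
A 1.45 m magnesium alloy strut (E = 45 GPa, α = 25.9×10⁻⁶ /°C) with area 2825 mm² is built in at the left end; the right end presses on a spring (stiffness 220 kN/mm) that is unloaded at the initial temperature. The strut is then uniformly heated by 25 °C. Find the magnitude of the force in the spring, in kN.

P ≈ 58.9 kN

Free thermal expansion: δ_free = αΔT L = 25.9×10⁻⁶ × 25 × 1450 = 0.9389 mm.
Let P be the compressive force at the spring. The strut shortens elastically by PL/(AE) and the spring compresses by P/k; together these equal δ_free.
P [ L/(AE) + 1/k ] = δ_free → P [ 1450/(2825×45×10³) + 1/(220×10³) ] = 0.9389.
P = 0.9389 / 1.595×10⁻⁵ = 58860 N.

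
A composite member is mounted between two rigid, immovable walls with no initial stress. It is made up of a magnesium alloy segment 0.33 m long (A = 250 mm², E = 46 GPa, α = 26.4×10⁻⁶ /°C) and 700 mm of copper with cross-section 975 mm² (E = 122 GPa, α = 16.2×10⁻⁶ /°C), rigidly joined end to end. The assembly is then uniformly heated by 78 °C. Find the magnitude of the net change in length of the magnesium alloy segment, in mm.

|ΔL| ≈ 0.618 mm

Free thermal expansion of the whole bar: Σ αᵢΔT Lᵢ = 26.4×10⁻⁶×78×330 + 16.2×10⁻⁶×78×700 = 1.564 mm.
The rigid supports impose zero overall length change; the single axial force P common to all segments must satisfy P Σ Lᵢ/(AᵢEᵢ) = δ_free.
The series flexibility is Σ Lᵢ/(AᵢEᵢ) = 330/(250×46×10³) + 700/(975×122×10³) = 3.458×10⁻⁵ mm/N.
Hence P = δ_free / Σ(L/AE) = 1.564/3.458×10⁻⁵ = 45.23 kN (compressive).
For the magnesium alloy segment, free thermal change = 26.4×10⁻⁶×78×330 = 0.6795 mm and elastic change from P = 45230×330/(250×46×10³) = 1.298 mm; these oppose, so the net change is 0.618 mm (segment shortens).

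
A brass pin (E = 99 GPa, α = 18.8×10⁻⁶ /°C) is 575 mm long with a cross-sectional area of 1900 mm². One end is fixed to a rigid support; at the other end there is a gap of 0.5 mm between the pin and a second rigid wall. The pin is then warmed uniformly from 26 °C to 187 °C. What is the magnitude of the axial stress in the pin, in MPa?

σ ≈ 214 MPa (compressive)

Free thermal elongation = αΔT L = 18.8×10⁻⁶ × 161 × 575 = 1.74 mm.
After closing the 0.5 mm clearance, 1.74 − 0.5 = 1.24 mm of expansion remains to be suppressed by the wall.
So σ = E(δ_free − g)/L = 99×10³ × 1.24/575 = 213.6 MPa.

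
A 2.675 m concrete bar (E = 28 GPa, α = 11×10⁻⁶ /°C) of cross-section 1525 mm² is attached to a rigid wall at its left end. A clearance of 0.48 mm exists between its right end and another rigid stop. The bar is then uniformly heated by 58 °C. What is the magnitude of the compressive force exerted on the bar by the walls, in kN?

Free thermal elongation = αΔT L = 11×10⁻⁶ × 58 × 2675 = 1.707 mm.
This exceeds the 0.48 mm gap, so the wall pushes back. The portion of expansion that must be recovered elastically is δ_free − gap = 1.707 − 0.48 = 1.227 mm.
That suppressed elongation corresponds to σ = E·Δ/L = 28×10³ × 1.227/2675 = 12.84 MPa.
P = σA = 12.84 × 1525 = 19.58 kN.

P ≈ 19.6 kN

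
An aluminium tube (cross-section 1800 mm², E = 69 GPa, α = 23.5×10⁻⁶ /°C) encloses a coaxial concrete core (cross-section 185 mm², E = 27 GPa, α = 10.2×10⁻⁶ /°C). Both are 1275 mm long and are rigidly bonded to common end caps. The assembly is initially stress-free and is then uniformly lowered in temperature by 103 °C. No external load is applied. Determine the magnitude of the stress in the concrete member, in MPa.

Both members must finish at the same length. With the larger α, the aluminium tends to over-contract; the plates restrain it, putting the aluminium in tension and the concrete in compression. With no external load the two internal forces are equal and opposite, magnitude P.
Compatibility of the two members (thermal + elastic change equal): (α₁ − α₂)ΔT = P·[1/(A₁E₁) + 1/(A₂E₂)].
|α₁ − α₂|·ΔT = 13.3×10⁻⁶ × 103 = 0.00137.
1/(A₁E₁) + 1/(A₂E₂) = 1/(1800×69×10³) + 1/(185×27×10³) = 2.083×10⁻⁷ N⁻¹.
So P = 0.00137 / 2.083×10⁻⁷ = 6.578 kN.
σ_{concrete} = P/A₂ = 6578/185 = 35.56 MPa, compressive.

σ ≈ 35.6 MPa (compressive)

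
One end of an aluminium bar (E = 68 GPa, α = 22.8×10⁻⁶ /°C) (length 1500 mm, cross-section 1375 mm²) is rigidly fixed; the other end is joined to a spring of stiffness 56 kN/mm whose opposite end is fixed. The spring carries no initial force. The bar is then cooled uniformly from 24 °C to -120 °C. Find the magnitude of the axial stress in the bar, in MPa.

σ ≈ 106 MPa (tensile)

If the spring were absent the bar would shorten by αΔT L = 22.8×10⁻⁶ × 144 × 1500 = 4.925 mm.
Let P be the tensile force in the spring. The bar extends elastically by PL/(AE) and the spring stretches by P/k; together these equal δ_free.
P [ L/(AE) + 1/k ] = δ_free → P [ 1500/(1375×68×10³) + 1/(56×10³) ] = 4.925.
P = 4.925 / 3.39×10⁻⁵ = 145300 N.
σ = P/A = 145300/1375 = 105.7 MPa.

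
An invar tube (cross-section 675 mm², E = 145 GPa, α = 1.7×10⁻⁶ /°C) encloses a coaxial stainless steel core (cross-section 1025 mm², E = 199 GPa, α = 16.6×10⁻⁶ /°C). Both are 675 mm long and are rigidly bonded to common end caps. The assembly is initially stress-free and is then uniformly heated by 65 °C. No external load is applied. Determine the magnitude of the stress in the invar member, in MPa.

Both members must finish at the same length. With the larger α, the stainless steel tends to over-expand; the plates restrain it, putting the stainless steel in compression and the invar in tension. With no external load the two internal forces are equal and opposite, magnitude P.
Compatibility of the two members (thermal + elastic change equal): (α₁ − α₂)ΔT = P·[1/(A₁E₁) + 1/(A₂E₂)].
|α₁ − α₂|·ΔT = 14.9×10⁻⁶ × 65 = 0.0009685.
1/(A₁E₁) + 1/(A₂E₂) = 1/(675×145×10³) + 1/(1025×199×10³) = 1.512×10⁻⁸ N⁻¹.
P = 0.0009685 / 1.512×10⁻⁸ = 64060 N = 64.06 kN.
σ_{invar} = P/A₁ = 64060/675 = 94.9 MPa, tensile.

σ ≈ 94.9 MPa (tensile)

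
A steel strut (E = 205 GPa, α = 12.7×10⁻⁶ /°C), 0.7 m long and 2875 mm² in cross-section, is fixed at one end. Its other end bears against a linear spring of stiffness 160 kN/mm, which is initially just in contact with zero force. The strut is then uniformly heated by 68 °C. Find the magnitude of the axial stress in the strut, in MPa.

If the spring were absent the strut would lengthen by αΔT L = 12.7×10⁻⁶ × 68 × 700 = 0.6045 mm.
Let P be the compressive force at the spring. The strut shortens elastically by PL/(AE) and the spring compresses by P/k; together these equal δ_free.
So P = δ_free / [L/(AE) + 1/k] = 0.6045 / [ 700/(2875×205×10³) + 1/(160×10³) ].
P = 0.6045 / 7.438×10⁻⁶ = 81280 N.
σ = P/A = 81280/2875 = 28.27 MPa.

σ ≈ 28.3 MPa (compressive)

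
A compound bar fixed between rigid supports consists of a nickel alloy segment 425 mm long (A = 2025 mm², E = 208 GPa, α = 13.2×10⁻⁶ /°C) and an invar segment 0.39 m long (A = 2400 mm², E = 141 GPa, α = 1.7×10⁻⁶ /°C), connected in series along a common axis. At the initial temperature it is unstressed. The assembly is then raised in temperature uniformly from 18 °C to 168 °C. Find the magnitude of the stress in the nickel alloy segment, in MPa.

σ ≈ 215 MPa (compressive)

If the supports were absent, the total length change would be Σ αᵢΔT Lᵢ = 13.2×10⁻⁶×150×425 + 1.7×10⁻⁶×150×390 = 0.9409 mm.
Since the ends are fixed, an axial force P builds up, equal in every segment, with P · Σ Lᵢ/(AᵢEᵢ) = δ_free.
Σ Lᵢ/(AᵢEᵢ) = 425/(2025×208×10³) + 390/(2400×141×10³) = 2.162×10⁻⁶ mm/N.
Hence P = δ_free / Σ(L/AE) = 0.9409/2.162×10⁻⁶ = 435.3 kN (compressive).
σ_{nickel alloy} = P / A = 435300 / 2025 = 215 MPa.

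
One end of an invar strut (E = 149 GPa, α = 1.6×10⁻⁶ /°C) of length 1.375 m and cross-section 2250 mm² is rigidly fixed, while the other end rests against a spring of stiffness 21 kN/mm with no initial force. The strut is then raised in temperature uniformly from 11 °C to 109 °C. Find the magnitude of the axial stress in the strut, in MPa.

The unrestrained thermal change is αΔT L = 1.6×10⁻⁶ × 98 × 1375 = 0.2156 mm.
With a force P in the spring, the elastic change of the strut is PL/(AE) and that of the spring is P/k; compatibility requires their sum to equal δ_free.
So P = δ_free / [L/(AE) + 1/k] = 0.2156 / [ 1375/(2250×149×10³) + 1/(21×10³) ].
P = 0.2156 / 5.172×10⁻⁵ = 4169 N.
σ = P/A = 4169/2250 = 1.853 MPa.

σ ≈ 1.85 MPa (compressive)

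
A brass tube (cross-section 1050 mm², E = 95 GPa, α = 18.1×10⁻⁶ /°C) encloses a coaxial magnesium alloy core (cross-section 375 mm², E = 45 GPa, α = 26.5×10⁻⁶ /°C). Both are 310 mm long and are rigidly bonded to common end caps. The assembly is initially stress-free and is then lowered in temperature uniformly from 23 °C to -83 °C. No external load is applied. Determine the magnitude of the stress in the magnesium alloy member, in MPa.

σ ≈ 34.3 MPa (tensile)

Equilibrium of a rigid end plate with no external load gives equal and opposite internal forces ±P in the two members. Since α_{magnesium alloy} > α_{brass}, cooling drives the magnesium alloy into tension and the brass into compression.
Setting the final lengths equal and cancelling L: (α₁ − α₂)ΔT = P/(A₁E₁) + P/(A₂E₂).
|α₁ − α₂|·ΔT = 8.4×10⁻⁶ × 106 = 0.0008904.
1/(A₁E₁) + 1/(A₂E₂) = 1/(1050×95×10³) + 1/(375×45×10³) = 6.928×10⁻⁸ N⁻¹.
P = 0.0008904 / 6.928×10⁻⁸ = 12850 N = 12.85 kN.
σ_{magnesium alloy} = P/A₂ = 12850/375 = 34.27 MPa, tensile.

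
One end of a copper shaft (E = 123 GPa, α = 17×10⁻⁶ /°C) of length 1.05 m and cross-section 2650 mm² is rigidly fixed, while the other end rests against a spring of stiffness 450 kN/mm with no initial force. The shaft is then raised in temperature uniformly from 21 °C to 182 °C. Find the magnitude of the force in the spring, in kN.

P ≈ 528 kN

Free thermal expansion: δ_free = αΔT L = 17×10⁻⁶ × 161 × 1050 = 2.874 mm.
Let P be the compressive force at the spring. The shaft shortens elastically by PL/(AE) and the spring compresses by P/k; together these equal δ_free.
P [ L/(AE) + 1/k ] = δ_free → P [ 1050/(2650×123×10³) + 1/(450×10³) ] = 2.874.
P = 2.874 / 5.444×10⁻⁶ = 527900 N.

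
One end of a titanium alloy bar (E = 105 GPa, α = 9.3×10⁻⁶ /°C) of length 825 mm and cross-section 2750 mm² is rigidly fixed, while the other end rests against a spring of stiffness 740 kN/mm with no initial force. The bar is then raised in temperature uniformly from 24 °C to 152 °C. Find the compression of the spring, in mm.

If the spring were absent the bar would lengthen by αΔT L = 9.3×10⁻⁶ × 128 × 825 = 0.9821 mm.
Let P be the compressive force at the spring. The bar shortens elastically by PL/(AE) and the spring compresses by P/k; together these equal δ_free.
P [ L/(AE) + 1/k ] = δ_free → P [ 825/(2750×105×10³) + 1/(740×10³) ] = 0.9821.
P = 0.9821 / 4.208×10⁻⁶ = 233400 N.
Spring compression = P/k = 233400/(740×10³) = 0.3153 mm.

δ ≈ 0.315 mm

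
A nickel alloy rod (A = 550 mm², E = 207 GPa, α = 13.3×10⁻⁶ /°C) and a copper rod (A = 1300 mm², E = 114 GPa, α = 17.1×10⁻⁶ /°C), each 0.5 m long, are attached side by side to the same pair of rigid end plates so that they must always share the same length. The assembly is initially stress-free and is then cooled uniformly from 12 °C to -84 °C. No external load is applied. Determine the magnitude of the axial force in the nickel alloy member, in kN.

Equilibrium of a rigid end plate with no external load gives equal and opposite internal forces ±P in the two members. Since α_{copper} > α_{nickel alloy}, cooling drives the copper into tension and the nickel alloy into compression.
Compatibility of the two members (thermal + elastic change equal): (α₁ − α₂)ΔT = P·[1/(A₁E₁) + 1/(A₂E₂)].
|α₁ − α₂|·ΔT = 3.8×10⁻⁶ × 96 = 0.0003648.
1/(A₁E₁) + 1/(A₂E₂) = 1/(550×207×10³) + 1/(1300×114×10³) = 1.553×10⁻⁸ N⁻¹.
P = 0.0003648 / 1.553×10⁻⁸ = 23490 N = 23.49 kN.

P ≈ 23.5 kN (compressive in the nickel alloy)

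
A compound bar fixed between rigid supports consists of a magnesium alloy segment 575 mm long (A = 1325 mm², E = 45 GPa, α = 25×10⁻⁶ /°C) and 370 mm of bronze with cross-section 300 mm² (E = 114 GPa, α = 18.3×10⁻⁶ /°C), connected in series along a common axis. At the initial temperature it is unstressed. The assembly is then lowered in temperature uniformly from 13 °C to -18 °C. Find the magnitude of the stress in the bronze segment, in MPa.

Free thermal contraction of the whole bar: Σ αᵢΔT Lᵢ = 25×10⁻⁶×31×575 + 18.3×10⁻⁶×31×370 = 0.6555 mm.
The rigid supports impose zero overall length change; the single axial force P common to all segments must satisfy P Σ Lᵢ/(AᵢEᵢ) = δ_free.
Σ Lᵢ/(AᵢEᵢ) = 575/(1325×45×10³) + 370/(300×114×10³) = 2.046×10⁻⁵ mm/N.
P = 0.6555 / 2.046×10⁻⁵ = 32040 N = 32.04 kN, tensile.
σ_{bronze} = P / A = 32040 / 300 = 106.8 MPa.

σ ≈ 107 MPa (tensile)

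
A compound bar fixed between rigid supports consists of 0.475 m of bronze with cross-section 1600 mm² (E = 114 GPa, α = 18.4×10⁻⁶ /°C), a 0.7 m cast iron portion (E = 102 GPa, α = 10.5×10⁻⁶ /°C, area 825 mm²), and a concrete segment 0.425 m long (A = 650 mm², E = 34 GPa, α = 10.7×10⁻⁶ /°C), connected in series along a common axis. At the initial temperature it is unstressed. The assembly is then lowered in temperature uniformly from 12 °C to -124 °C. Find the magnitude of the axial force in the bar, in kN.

If the supports were absent, the total length change would be Σ αᵢΔT Lᵢ = 18.4×10⁻⁶×136×475 + 10.5×10⁻⁶×136×700 + 10.7×10⁻⁶×136×425 = 2.807 mm.
The rigid supports impose zero overall length change; the single axial force P common to all segments must satisfy P Σ Lᵢ/(AᵢEᵢ) = δ_free.
Σ Lᵢ/(AᵢEᵢ) = 475/(1600×114×10³) + 700/(825×102×10³) + 425/(650×34×10³) = 3.015×10⁻⁵ mm/N.
P = 2.807 / 3.015×10⁻⁵ = 93080 N = 93.08 kN, tensile.

P ≈ 93.1 kN (tensile)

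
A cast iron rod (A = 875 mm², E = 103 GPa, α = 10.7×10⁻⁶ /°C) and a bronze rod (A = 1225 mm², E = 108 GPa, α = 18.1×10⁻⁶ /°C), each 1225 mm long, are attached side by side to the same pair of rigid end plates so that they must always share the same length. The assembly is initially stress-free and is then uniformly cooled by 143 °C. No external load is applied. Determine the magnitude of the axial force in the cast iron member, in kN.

P ≈ 56.7 kN (compressive in the cast iron)

Both members must finish at the same length. With the larger α, the bronze tends to over-contract; the plates restrain it, putting the bronze in tension and the cast iron in compression. With no external load the two internal forces are equal and opposite, magnitude P.
Compatibility of the two members (thermal + elastic change equal): (α₁ − α₂)ΔT = P·[1/(A₁E₁) + 1/(A₂E₂)].
|α₁ − α₂|·ΔT = 7.4×10⁻⁶ × 143 = 0.001058.
1/(A₁E₁) + 1/(A₂E₂) = 1/(875×103×10³) + 1/(1225×108×10³) = 1.865×10⁻⁸ N⁻¹.
P = 0.001058 / 1.865×10⁻⁸ = 56730 N = 56.73 kN.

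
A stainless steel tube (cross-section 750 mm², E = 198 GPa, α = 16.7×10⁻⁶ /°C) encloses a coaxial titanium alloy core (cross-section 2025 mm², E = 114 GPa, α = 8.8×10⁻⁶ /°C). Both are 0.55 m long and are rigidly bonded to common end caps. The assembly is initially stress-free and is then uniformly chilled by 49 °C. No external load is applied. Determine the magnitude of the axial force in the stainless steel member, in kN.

P ≈ 35 kN (tensile in the stainless steel)

Equilibrium of a rigid end plate with no external load gives equal and opposite internal forces ±P in the two members. Since α_{stainless steel} > α_{titanium alloy}, cooling drives the stainless steel into tension and the titanium alloy into compression.
Equating the net (thermal + elastic) strains gives |α₁ − α₂|·ΔT = P·[1/(A₁E₁) + 1/(A₂E₂)].
|α₁ − α₂|·ΔT = 7.9×10⁻⁶ × 49 = 0.0003871.
1/(A₁E₁) + 1/(A₂E₂) = 1/(750×198×10³) + 1/(2025×114×10³) = 1.107×10⁻⁸ N⁻¹.
P = 0.0003871 / 1.107×10⁻⁸ = 34980 N = 34.98 kN.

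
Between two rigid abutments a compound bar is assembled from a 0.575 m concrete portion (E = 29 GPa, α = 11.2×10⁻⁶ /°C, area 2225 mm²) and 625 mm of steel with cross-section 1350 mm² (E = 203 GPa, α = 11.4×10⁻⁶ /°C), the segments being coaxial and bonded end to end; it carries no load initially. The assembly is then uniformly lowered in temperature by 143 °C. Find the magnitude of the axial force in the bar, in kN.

Free thermal contraction of the whole bar: Σ αᵢΔT Lᵢ = 11.2×10⁻⁶×143×575 + 11.4×10⁻⁶×143×625 = 1.94 mm.
Since the ends are fixed, an axial force P builds up, equal in every segment, with P · Σ Lᵢ/(AᵢEᵢ) = δ_free.
The series flexibility is Σ Lᵢ/(AᵢEᵢ) = 575/(2225×29×10³) + 625/(1350×203×10³) = 1.119×10⁻⁵ mm/N.
So P = 1.94 / 1.119×10⁻⁵ = 173.3 kN, tensile.

P ≈ 173 kN (tensile)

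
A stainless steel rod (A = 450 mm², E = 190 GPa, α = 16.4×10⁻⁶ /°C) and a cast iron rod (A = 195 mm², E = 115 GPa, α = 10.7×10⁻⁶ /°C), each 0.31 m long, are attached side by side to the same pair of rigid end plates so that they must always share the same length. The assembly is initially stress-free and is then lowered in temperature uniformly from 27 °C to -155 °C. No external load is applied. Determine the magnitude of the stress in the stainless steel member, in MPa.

σ ≈ 41 MPa (tensile)

The stainless steel has the larger α, so on cooling it would change length more than the cast iron if both were free. The rigid plates force a common final length, so the stainless steel is put into tension and the cast iron into compression, with equal and opposite forces P (no external load).
Setting the final lengths equal and cancelling L: (α₁ − α₂)ΔT = P/(A₁E₁) + P/(A₂E₂).
|α₁ − α₂|·ΔT = 5.7×10⁻⁶ × 182 = 0.001037.
1/(A₁E₁) + 1/(A₂E₂) = 1/(450×190×10³) + 1/(195×115×10³) = 5.629×10⁻⁸ N⁻¹.
So P = 0.001037 / 5.629×10⁻⁸ = 18.43 kN.
σ_{stainless steel} = P/A₁ = 18430/450 = 40.96 MPa, tensile.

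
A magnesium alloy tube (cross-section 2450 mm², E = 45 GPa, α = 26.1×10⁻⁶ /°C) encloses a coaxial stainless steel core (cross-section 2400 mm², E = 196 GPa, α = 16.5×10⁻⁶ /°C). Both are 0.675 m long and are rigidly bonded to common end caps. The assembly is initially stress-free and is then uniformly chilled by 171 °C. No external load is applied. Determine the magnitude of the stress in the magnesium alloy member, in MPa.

σ ≈ 59.8 MPa (tensile)

Both members must finish at the same length. With the larger α, the magnesium alloy tends to over-contract; the plates restrain it, putting the magnesium alloy in tension and the stainless steel in compression. With no external load the two internal forces are equal and opposite, magnitude P.
Compatibility of the two members (thermal + elastic change equal): (α₁ − α₂)ΔT = P·[1/(A₁E₁) + 1/(A₂E₂)].
|α₁ − α₂|·ΔT = 9.6×10⁻⁶ × 171 = 0.001642.
1/(A₁E₁) + 1/(A₂E₂) = 1/(2450×45×10³) + 1/(2400×196×10³) = 1.12×10⁻⁸ N⁻¹.
So P = 0.001642 / 1.12×10⁻⁸ = 146.6 kN.
σ_{magnesium alloy} = P/A₁ = 146600/2450 = 59.85 MPa, tensile.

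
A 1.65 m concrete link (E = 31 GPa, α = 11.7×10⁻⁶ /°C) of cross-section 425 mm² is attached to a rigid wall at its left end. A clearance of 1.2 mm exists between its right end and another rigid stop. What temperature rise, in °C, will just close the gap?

ΔT ≈ 62.2 °C

Contact occurs when the free expansion equals the gap: αΔT L = 1.2 mm.
ΔT = 1.2 / (11.7×10⁻⁶ × 1650) = 62.16 °C.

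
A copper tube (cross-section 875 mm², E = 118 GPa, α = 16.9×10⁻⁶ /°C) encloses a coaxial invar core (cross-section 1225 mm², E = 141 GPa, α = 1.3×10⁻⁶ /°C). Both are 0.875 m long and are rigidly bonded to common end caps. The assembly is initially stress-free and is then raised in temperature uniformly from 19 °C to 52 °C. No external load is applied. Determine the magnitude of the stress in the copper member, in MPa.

Equilibrium of a rigid end plate with no external load gives equal and opposite internal forces ±P in the two members. Since α_{copper} > α_{invar}, heating drives the copper into compression and the invar into tension.
Setting the final lengths equal and cancelling L: (α₁ − α₂)ΔT = P/(A₁E₁) + P/(A₂E₂).
|α₁ − α₂|·ΔT = 15.6×10⁻⁶ × 33 = 0.0005148.
1/(A₁E₁) + 1/(A₂E₂) = 1/(875×118×10³) + 1/(1225×141×10³) = 1.547×10⁻⁸ N⁻¹.
So P = 0.0005148 / 1.547×10⁻⁸ = 33.27 kN.
σ_{copper} = P/A₁ = 33270/875 = 38.02 MPa, compressive.

σ ≈ 38 MPa (compressive)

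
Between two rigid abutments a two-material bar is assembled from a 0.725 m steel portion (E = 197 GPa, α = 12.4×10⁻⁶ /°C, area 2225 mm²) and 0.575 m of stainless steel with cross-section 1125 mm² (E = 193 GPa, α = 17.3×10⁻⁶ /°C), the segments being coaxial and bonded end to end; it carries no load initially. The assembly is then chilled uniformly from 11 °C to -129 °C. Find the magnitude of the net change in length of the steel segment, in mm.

|ΔL| ≈ 0.239 mm

With the walls removed the bar would change length by δ_free = Σ αᵢΔT Lᵢ = 12.4×10⁻⁶×140×725 + 17.3×10⁻⁶×140×575 = 2.651 mm.
Since the ends are fixed, an axial force P builds up, equal in every segment, with P · Σ Lᵢ/(AᵢEᵢ) = δ_free.
The series flexibility is Σ Lᵢ/(AᵢEᵢ) = 725/(2225×197×10³) + 575/(1125×193×10³) = 4.302×10⁻⁶ mm/N.
So P = 2.651 / 4.302×10⁻⁶ = 616.2 kN, tensile.
For the steel segment, free thermal change = 12.4×10⁻⁶×140×725 = 1.259 mm and elastic change from P = 616200×725/(2225×197×10³) = 1.019 mm; these oppose, so the net change is 0.239 mm (segment shortens).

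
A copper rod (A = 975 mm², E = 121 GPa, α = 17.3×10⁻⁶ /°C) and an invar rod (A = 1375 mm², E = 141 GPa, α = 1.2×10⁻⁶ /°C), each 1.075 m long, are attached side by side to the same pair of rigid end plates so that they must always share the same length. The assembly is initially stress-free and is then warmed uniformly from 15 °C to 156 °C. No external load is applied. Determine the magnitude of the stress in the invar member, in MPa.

Both members must finish at the same length. With the larger α, the copper tends to over-expand; the plates restrain it, putting the copper in compression and the invar in tension. With no external load the two internal forces are equal and opposite, magnitude P.
Setting the final lengths equal and cancelling L: (α₁ − α₂)ΔT = P/(A₁E₁) + P/(A₂E₂).
|α₁ − α₂|·ΔT = 16.1×10⁻⁶ × 141 = 0.00227.
1/(A₁E₁) + 1/(A₂E₂) = 1/(975×121×10³) + 1/(1375×141×10³) = 1.363×10⁻⁸ N⁻¹.
So P = 0.00227 / 1.363×10⁻⁸ = 166.5 kN.
σ_{invar} = P/A₂ = 166500/1375 = 121.1 MPa, tensile.

σ ≈ 121 MPa (tensile)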